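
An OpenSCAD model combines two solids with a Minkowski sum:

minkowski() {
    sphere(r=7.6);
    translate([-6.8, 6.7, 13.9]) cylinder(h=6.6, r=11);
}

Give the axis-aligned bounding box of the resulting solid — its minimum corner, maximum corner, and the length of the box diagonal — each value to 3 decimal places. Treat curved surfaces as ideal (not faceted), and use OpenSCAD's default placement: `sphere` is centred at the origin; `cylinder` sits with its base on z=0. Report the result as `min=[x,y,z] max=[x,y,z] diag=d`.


A = translate([-6.8, 6.7, 13.9]) cylinder(h=6.6, r=11) → bbox [-17.8,-4.3,13.9] .. [4.2,17.7,20.5]
B = sphere(r=7.6) → bbox [-7.6,-7.6,-7.6] .. [7.6,7.6,7.6]
lo = A.lo+B.lo = [-17.8-7.6, -4.3-7.6, 13.9-7.6] = [-25.400,-11.900,6.300]
hi = A.hi+B.hi = [4.2+7.6, 17.7+7.6, 20.5+7.6] = [11.800,25.300,28.100]
diag = √(37.2²+37.2²+21.8²) = √3242.92 = 56.947

min=[-25.400,-11.900,6.300] max=[11.800,25.300,28.100] diag=56.947


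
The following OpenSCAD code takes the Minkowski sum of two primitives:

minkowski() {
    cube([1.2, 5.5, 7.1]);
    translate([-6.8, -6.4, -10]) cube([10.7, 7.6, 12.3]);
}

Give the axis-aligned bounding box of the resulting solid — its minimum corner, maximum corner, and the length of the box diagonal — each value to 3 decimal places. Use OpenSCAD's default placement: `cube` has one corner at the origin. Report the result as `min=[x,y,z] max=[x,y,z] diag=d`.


A = translate([-6.8, -6.4, -10]) cube([10.7, 7.6, 12.3]) → bbox [-6.8,-6.4,-10] .. [3.9,1.2,2.3]
B = cube([1.2, 5.5, 7.1]) → bbox [0,0,0] .. [1.2,5.5,7.1]
lo = A.lo+B.lo = [-6.8+0, -6.4+0, -10+0] = [-6.800,-6.400,-10.000]
hi = A.hi+B.hi = [3.9+1.2, 1.2+5.5, 2.3+7.1] = [5.100,6.700,9.400]
diag = √(11.9²+13.1²+19.4²) = √689.58 = 26.260

min=[-6.800,-6.400,-10.000] max=[5.100,6.700,9.400] diag=26.260


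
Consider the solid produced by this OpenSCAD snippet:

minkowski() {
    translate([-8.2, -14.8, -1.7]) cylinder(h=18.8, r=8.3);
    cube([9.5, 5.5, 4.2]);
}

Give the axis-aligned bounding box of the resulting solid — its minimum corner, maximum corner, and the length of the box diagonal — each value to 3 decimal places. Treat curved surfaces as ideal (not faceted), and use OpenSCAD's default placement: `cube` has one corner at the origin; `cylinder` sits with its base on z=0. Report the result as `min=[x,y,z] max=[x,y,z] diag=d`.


min=[-16.500,-23.100,-1.700] max=[9.600,-1.000,21.300] diag=41.214

A = translate([-8.2, -14.8, -1.7]) cylinder(h=18.8, r=8.3) → bbox [-16.5,-23.1,-1.7] .. [0.1,-6.5,17.1]
B = cube([9.5, 5.5, 4.2]) → bbox [0,0,0] .. [9.5,5.5,4.2]
lo = A.lo+B.lo = [-16.5+0, -23.1+0, -1.7+0] = [-16.500,-23.100,-1.700]
hi = A.hi+B.hi = [0.1+9.5, -6.5+5.5, 17.1+4.2] = [9.600,-1.000,21.300]
diag = √(26.1²+22.1²+23²) = √1698.62 = 41.214


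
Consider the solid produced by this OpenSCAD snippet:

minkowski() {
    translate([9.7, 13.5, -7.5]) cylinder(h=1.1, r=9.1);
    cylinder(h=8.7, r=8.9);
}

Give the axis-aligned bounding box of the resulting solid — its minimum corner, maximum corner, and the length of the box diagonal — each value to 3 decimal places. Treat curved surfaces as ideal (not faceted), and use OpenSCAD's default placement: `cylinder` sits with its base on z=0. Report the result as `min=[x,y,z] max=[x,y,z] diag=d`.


A = translate([9.7, 13.5, -7.5]) cylinder(h=1.1, r=9.1) → bbox [0.6,4.4,-7.5] .. [18.8,22.6,-6.4]
B = cylinder(h=8.7, r=8.9) → bbox [-8.9,-8.9,0] .. [8.9,8.9,8.7]
lo = A.lo+B.lo = [0.6-8.9, 4.4-8.9, -7.5+0] = [-8.300,-4.500,-7.500]
hi = A.hi+B.hi = [18.8+8.9, 22.6+8.9, -6.4+8.7] = [27.700,31.500,2.300]
diag = √(36²+36²+9.8²) = √2688.04 = 51.846

min=[-8.300,-4.500,-7.500] max=[27.700,31.500,2.300] diag=51.846


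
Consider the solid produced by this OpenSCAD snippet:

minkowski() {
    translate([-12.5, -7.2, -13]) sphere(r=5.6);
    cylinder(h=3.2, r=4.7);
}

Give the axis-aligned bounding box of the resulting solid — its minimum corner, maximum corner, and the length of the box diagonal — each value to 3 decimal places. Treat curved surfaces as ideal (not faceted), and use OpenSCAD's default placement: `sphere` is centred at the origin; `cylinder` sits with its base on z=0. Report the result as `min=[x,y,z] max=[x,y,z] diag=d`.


A = translate([-12.5, -7.2, -13]) sphere(r=5.6) → bbox [-18.1,-12.8,-18.6] .. [-6.9,-1.6,-7.4]
B = cylinder(h=3.2, r=4.7) → bbox [-4.7,-4.7,0] .. [4.7,4.7,3.2]
lo = A.lo+B.lo = [-18.1-4.7, -12.8-4.7, -18.6+0] = [-22.800,-17.500,-18.600]
hi = A.hi+B.hi = [-6.9+4.7, -1.6+4.7, -7.4+3.2] = [-2.200,3.100,-4.200]
diag = √(20.6²+20.6²+14.4²) = √1056.08 = 32.497

min=[-22.800,-17.500,-18.600] max=[-2.200,3.100,-4.200] diag=32.497


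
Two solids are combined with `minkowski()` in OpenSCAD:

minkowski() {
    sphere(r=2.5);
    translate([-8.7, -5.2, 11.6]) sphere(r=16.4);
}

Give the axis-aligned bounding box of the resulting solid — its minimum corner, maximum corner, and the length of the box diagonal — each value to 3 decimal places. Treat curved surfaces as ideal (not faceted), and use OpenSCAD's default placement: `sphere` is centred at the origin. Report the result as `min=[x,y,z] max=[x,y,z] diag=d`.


min=[-27.600,-24.100,-7.300] max=[10.200,13.700,30.500] diag=65.472

A = translate([-8.7, -5.2, 11.6]) sphere(r=16.4) → bbox [-25.1,-21.6,-4.8] .. [7.7,11.2,28]
B = sphere(r=2.5) → bbox [-2.5,-2.5,-2.5] .. [2.5,2.5,2.5]
lo = A.lo+B.lo = [-25.1-2.5, -21.6-2.5, -4.8-2.5] = [-27.600,-24.100,-7.300]
hi = A.hi+B.hi = [7.7+2.5, 11.2+2.5, 28+2.5] = [10.200,13.700,30.500]
diag = √(37.8²+37.8²+37.8²) = √4286.52 = 65.472


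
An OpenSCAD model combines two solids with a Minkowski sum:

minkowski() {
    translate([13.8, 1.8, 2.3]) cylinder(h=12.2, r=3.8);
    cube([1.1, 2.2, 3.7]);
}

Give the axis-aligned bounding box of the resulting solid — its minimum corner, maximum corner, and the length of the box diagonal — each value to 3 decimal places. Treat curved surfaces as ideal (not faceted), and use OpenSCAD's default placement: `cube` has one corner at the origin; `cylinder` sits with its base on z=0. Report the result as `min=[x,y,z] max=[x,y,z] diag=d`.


min=[10.000,-2.000,2.300] max=[18.700,7.800,18.200] diag=20.604

A = translate([13.8, 1.8, 2.3]) cylinder(h=12.2, r=3.8) → bbox [10,-2,2.3] .. [17.6,5.6,14.5]
B = cube([1.1, 2.2, 3.7]) → bbox [0,0,0] .. [1.1,2.2,3.7]
lo = A.lo+B.lo = [10+0, -2+0, 2.3+0] = [10.000,-2.000,2.300]
hi = A.hi+B.hi = [17.6+1.1, 5.6+2.2, 14.5+3.7] = [18.700,7.800,18.200]
diag = √(8.7²+9.8²+15.9²) = √424.54 = 20.604


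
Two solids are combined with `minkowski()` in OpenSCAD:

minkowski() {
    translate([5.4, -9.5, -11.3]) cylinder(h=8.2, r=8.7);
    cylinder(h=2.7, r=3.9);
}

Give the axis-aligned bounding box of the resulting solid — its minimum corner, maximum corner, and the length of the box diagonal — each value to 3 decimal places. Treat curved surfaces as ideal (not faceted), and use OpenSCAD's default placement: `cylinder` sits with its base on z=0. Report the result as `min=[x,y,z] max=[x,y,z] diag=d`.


A = translate([5.4, -9.5, -11.3]) cylinder(h=8.2, r=8.7) → bbox [-3.3,-18.2,-11.3] .. [14.1,-0.8,-3.1]
B = cylinder(h=2.7, r=3.9) → bbox [-3.9,-3.9,0] .. [3.9,3.9,2.7]
lo = A.lo+B.lo = [-3.3-3.9, -18.2-3.9, -11.3+0] = [-7.200,-22.100,-11.300]
hi = A.hi+B.hi = [14.1+3.9, -0.8+3.9, -3.1+2.7] = [18.000,3.100,-0.400]
diag = √(25.2²+25.2²+10.9²) = √1388.89 = 37.268

min=[-7.200,-22.100,-11.300] max=[18.000,3.100,-0.400] diag=37.268


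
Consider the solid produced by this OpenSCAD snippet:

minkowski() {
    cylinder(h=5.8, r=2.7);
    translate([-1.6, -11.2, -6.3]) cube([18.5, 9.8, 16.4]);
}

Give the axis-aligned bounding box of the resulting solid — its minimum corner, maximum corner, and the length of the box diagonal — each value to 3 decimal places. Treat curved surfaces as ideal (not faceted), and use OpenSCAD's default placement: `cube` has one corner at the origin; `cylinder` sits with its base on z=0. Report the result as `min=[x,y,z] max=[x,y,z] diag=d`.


min=[-4.300,-13.900,-6.300] max=[19.600,1.300,15.900] diag=35.987

A = translate([-1.6, -11.2, -6.3]) cube([18.5, 9.8, 16.4]) → bbox [-1.6,-11.2,-6.3] .. [16.9,-1.4,10.1]
B = cylinder(h=5.8, r=2.7) → bbox [-2.7,-2.7,0] .. [2.7,2.7,5.8]
lo = A.lo+B.lo = [-1.6-2.7, -11.2-2.7, -6.3+0] = [-4.300,-13.900,-6.300]
hi = A.hi+B.hi = [16.9+2.7, -1.4+2.7, 10.1+5.8] = [19.600,1.300,15.900]
diag = √(23.9²+15.2²+22.2²) = √1295.09 = 35.987


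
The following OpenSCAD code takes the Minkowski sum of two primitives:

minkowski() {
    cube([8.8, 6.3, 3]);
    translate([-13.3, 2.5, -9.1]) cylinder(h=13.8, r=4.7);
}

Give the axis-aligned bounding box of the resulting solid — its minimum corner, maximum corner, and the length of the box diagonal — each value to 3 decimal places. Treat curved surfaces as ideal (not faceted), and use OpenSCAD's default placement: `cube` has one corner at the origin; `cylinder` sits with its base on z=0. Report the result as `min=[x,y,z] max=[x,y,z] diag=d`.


min=[-18.000,-2.200,-9.100] max=[0.200,13.500,7.700] diag=29.325

A = translate([-13.3, 2.5, -9.1]) cylinder(h=13.8, r=4.7) → bbox [-18,-2.2,-9.1] .. [-8.6,7.2,4.7]
B = cube([8.8, 6.3, 3]) → bbox [0,0,0] .. [8.8,6.3,3]
lo = A.lo+B.lo = [-18+0, -2.2+0, -9.1+0] = [-18.000,-2.200,-9.100]
hi = A.hi+B.hi = [-8.6+8.8, 7.2+6.3, 4.7+3] = [0.200,13.500,7.700]
diag = √(18.2²+15.7²+16.8²) = √859.97 = 29.325


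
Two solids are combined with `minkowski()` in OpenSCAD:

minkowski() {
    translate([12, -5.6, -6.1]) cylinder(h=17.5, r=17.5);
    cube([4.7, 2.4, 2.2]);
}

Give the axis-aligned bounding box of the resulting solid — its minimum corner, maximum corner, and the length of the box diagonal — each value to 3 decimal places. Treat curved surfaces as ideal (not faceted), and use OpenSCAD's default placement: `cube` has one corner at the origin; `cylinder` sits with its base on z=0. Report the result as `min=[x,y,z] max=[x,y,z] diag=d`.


A = translate([12, -5.6, -6.1]) cylinder(h=17.5, r=17.5) → bbox [-5.5,-23.1,-6.1] .. [29.5,11.9,11.4]
B = cube([4.7, 2.4, 2.2]) → bbox [0,0,0] .. [4.7,2.4,2.2]
lo = A.lo+B.lo = [-5.5+0, -23.1+0, -6.1+0] = [-5.500,-23.100,-6.100]
hi = A.hi+B.hi = [29.5+4.7, 11.9+2.4, 11.4+2.2] = [34.200,14.300,13.600]
diag = √(39.7²+37.4²+19.7²) = √3362.94 = 57.991

min=[-5.500,-23.100,-6.100] max=[34.200,14.300,13.600] diag=57.991


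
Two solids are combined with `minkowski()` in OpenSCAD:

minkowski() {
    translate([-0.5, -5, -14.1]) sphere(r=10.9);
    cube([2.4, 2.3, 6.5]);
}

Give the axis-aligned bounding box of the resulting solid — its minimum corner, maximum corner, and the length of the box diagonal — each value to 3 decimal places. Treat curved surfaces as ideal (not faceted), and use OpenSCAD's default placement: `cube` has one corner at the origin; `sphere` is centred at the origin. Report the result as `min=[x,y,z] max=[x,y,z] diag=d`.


A = translate([-0.5, -5, -14.1]) sphere(r=10.9) → bbox [-11.4,-15.9,-25] .. [10.4,5.9,-3.2]
B = cube([2.4, 2.3, 6.5]) → bbox [0,0,0] .. [2.4,2.3,6.5]
lo = A.lo+B.lo = [-11.4+0, -15.9+0, -25+0] = [-11.400,-15.900,-25.000]
hi = A.hi+B.hi = [10.4+2.4, 5.9+2.3, -3.2+6.5] = [12.800,8.200,3.300]
diag = √(24.2²+24.1²+28.3²) = √1967.34 = 44.355

min=[-11.400,-15.900,-25.000] max=[12.800,8.200,3.300] diag=44.355


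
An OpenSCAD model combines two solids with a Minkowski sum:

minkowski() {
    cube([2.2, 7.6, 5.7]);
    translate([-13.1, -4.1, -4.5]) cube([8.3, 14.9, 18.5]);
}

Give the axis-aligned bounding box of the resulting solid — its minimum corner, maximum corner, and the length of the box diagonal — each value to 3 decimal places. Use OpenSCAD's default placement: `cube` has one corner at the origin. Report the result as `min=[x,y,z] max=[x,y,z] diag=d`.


min=[-13.100,-4.100,-4.500] max=[-2.600,18.400,19.700] diag=34.672

A = translate([-13.1, -4.1, -4.5]) cube([8.3, 14.9, 18.5]) → bbox [-13.1,-4.1,-4.5] .. [-4.8,10.8,14]
B = cube([2.2, 7.6, 5.7]) → bbox [0,0,0] .. [2.2,7.6,5.7]
lo = A.lo+B.lo = [-13.1+0, -4.1+0, -4.5+0] = [-13.100,-4.100,-4.500]
hi = A.hi+B.hi = [-4.8+2.2, 10.8+7.6, 14+5.7] = [-2.600,18.400,19.700]
diag = √(10.5²+22.5²+24.2²) = √1202.14 = 34.672


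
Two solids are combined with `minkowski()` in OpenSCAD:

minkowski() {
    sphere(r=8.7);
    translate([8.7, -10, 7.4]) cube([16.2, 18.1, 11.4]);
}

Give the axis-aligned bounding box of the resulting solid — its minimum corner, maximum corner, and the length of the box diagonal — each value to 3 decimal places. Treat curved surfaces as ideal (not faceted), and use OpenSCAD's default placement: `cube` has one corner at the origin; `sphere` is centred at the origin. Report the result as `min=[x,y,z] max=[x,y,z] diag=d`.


A = translate([8.7, -10, 7.4]) cube([16.2, 18.1, 11.4]) → bbox [8.7,-10,7.4] .. [24.9,8.1,18.8]
B = sphere(r=8.7) → bbox [-8.7,-8.7,-8.7] .. [8.7,8.7,8.7]
lo = A.lo+B.lo = [8.7-8.7, -10-8.7, 7.4-8.7] = [0.000,-18.700,-1.300]
hi = A.hi+B.hi = [24.9+8.7, 8.1+8.7, 18.8+8.7] = [33.600,16.800,27.500]
diag = √(33.6²+35.5²+28.8²) = √3218.65 = 56.733

min=[0.000,-18.700,-1.300] max=[33.600,16.800,27.500] diag=56.733


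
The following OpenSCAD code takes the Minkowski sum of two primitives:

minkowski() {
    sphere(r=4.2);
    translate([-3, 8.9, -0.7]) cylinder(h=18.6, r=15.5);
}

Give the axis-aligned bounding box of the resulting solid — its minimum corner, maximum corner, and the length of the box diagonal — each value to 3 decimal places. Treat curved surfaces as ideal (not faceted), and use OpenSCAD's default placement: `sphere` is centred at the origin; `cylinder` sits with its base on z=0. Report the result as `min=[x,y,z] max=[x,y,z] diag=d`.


min=[-22.700,-10.800,-4.900] max=[16.700,28.600,22.100] diag=61.917

A = translate([-3, 8.9, -0.7]) cylinder(h=18.6, r=15.5) → bbox [-18.5,-6.6,-0.7] .. [12.5,24.4,17.9]
B = sphere(r=4.2) → bbox [-4.2,-4.2,-4.2] .. [4.2,4.2,4.2]
lo = A.lo+B.lo = [-18.5-4.2, -6.6-4.2, -0.7-4.2] = [-22.700,-10.800,-4.900]
hi = A.hi+B.hi = [12.5+4.2, 24.4+4.2, 17.9+4.2] = [16.700,28.600,22.100]
diag = √(39.4²+39.4²+27²) = √3833.72 = 61.917


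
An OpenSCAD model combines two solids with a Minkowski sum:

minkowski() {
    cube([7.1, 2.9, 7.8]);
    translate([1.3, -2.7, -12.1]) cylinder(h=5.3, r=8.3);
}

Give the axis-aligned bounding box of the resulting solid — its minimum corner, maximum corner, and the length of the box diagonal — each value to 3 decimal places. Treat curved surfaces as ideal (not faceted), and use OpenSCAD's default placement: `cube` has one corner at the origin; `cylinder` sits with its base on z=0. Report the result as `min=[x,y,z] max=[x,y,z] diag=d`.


A = translate([1.3, -2.7, -12.1]) cylinder(h=5.3, r=8.3) → bbox [-7,-11,-12.1] .. [9.6,5.6,-6.8]
B = cube([7.1, 2.9, 7.8]) → bbox [0,0,0] .. [7.1,2.9,7.8]
lo = A.lo+B.lo = [-7+0, -11+0, -12.1+0] = [-7.000,-11.000,-12.100]
hi = A.hi+B.hi = [9.6+7.1, 5.6+2.9, -6.8+7.8] = [16.700,8.500,1.000]
diag = √(23.7²+19.5²+13.1²) = √1113.55 = 33.370

min=[-7.000,-11.000,-12.100] max=[16.700,8.500,1.000] diag=33.370


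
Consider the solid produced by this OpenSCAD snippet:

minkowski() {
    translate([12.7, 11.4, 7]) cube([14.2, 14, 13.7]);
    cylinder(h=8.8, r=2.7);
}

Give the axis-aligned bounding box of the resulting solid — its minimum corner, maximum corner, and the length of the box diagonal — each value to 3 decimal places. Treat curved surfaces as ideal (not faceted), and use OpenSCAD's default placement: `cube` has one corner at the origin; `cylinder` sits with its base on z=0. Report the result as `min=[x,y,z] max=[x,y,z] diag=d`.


min=[10.000,8.700,7.000] max=[29.600,28.100,29.500] diag=35.592

A = translate([12.7, 11.4, 7]) cube([14.2, 14, 13.7]) → bbox [12.7,11.4,7] .. [26.9,25.4,20.7]
B = cylinder(h=8.8, r=2.7) → bbox [-2.7,-2.7,0] .. [2.7,2.7,8.8]
lo = A.lo+B.lo = [12.7-2.7, 11.4-2.7, 7+0] = [10.000,8.700,7.000]
hi = A.hi+B.hi = [26.9+2.7, 25.4+2.7, 20.7+8.8] = [29.600,28.100,29.500]
diag = √(19.6²+19.4²+22.5²) = √1266.77 = 35.592


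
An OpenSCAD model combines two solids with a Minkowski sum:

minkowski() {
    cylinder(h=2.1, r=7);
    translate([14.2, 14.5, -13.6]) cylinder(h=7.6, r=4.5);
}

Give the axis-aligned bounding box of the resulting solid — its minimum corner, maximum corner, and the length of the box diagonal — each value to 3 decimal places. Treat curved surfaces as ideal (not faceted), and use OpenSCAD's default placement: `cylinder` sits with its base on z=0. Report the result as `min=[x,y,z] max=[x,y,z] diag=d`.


A = translate([14.2, 14.5, -13.6]) cylinder(h=7.6, r=4.5) → bbox [9.7,10,-13.6] .. [18.7,19,-6]
B = cylinder(h=2.1, r=7) → bbox [-7,-7,0] .. [7,7,2.1]
lo = A.lo+B.lo = [9.7-7, 10-7, -13.6+0] = [2.700,3.000,-13.600]
hi = A.hi+B.hi = [18.7+7, 19+7, -6+2.1] = [25.700,26.000,-3.900]
diag = √(23²+23²+9.7²) = √1152.09 = 33.942

min=[2.700,3.000,-13.600] max=[25.700,26.000,-3.900] diag=33.942


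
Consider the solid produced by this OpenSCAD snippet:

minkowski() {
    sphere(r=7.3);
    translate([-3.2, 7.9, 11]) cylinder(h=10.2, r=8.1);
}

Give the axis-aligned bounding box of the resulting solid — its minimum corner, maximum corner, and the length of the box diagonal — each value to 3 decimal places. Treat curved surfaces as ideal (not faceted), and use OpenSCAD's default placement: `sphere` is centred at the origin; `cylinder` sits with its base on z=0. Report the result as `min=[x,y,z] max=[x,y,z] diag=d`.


min=[-18.600,-7.500,3.700] max=[12.200,23.300,28.500] diag=50.123

A = translate([-3.2, 7.9, 11]) cylinder(h=10.2, r=8.1) → bbox [-11.3,-0.2,11] .. [4.9,16,21.2]
B = sphere(r=7.3) → bbox [-7.3,-7.3,-7.3] .. [7.3,7.3,7.3]
lo = A.lo+B.lo = [-11.3-7.3, -0.2-7.3, 11-7.3] = [-18.600,-7.500,3.700]
hi = A.hi+B.hi = [4.9+7.3, 16+7.3, 21.2+7.3] = [12.200,23.300,28.500]
diag = √(30.8²+30.8²+24.8²) = √2512.32 = 50.123


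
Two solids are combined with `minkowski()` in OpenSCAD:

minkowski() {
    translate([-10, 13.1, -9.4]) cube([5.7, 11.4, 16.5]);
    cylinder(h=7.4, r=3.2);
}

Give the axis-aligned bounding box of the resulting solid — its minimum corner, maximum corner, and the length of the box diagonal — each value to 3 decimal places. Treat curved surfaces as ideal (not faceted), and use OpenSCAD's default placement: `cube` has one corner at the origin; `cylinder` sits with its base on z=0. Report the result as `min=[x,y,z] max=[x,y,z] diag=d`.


min=[-13.200,9.900,-9.400] max=[-1.100,27.700,14.500] diag=32.163

A = translate([-10, 13.1, -9.4]) cube([5.7, 11.4, 16.5]) → bbox [-10,13.1,-9.4] .. [-4.3,24.5,7.1]
B = cylinder(h=7.4, r=3.2) → bbox [-3.2,-3.2,0] .. [3.2,3.2,7.4]
lo = A.lo+B.lo = [-10-3.2, 13.1-3.2, -9.4+0] = [-13.200,9.900,-9.400]
hi = A.hi+B.hi = [-4.3+3.2, 24.5+3.2, 7.1+7.4] = [-1.100,27.700,14.500]
diag = √(12.1²+17.8²+23.9²) = √1034.46 = 32.163


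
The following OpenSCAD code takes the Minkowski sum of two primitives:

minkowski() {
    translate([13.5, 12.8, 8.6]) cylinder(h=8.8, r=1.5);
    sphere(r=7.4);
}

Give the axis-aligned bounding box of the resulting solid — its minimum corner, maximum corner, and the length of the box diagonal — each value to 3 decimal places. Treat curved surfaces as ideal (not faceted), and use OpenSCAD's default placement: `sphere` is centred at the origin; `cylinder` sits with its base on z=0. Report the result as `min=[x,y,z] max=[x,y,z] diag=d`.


A = translate([13.5, 12.8, 8.6]) cylinder(h=8.8, r=1.5) → bbox [12,11.3,8.6] .. [15,14.3,17.4]
B = sphere(r=7.4) → bbox [-7.4,-7.4,-7.4] .. [7.4,7.4,7.4]
lo = A.lo+B.lo = [12-7.4, 11.3-7.4, 8.6-7.4] = [4.600,3.900,1.200]
hi = A.hi+B.hi = [15+7.4, 14.3+7.4, 17.4+7.4] = [22.400,21.700,24.800]
diag = √(17.8²+17.8²+23.6²) = √1190.64 = 34.506

min=[4.600,3.900,1.200] max=[22.400,21.700,24.800] diag=34.506


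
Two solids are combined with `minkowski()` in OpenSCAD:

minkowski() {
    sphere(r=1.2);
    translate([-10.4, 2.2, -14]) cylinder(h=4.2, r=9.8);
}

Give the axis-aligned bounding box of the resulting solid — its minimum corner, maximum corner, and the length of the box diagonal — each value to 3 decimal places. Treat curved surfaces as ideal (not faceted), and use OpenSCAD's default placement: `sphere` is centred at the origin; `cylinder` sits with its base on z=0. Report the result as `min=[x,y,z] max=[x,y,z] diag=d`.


min=[-21.400,-8.800,-15.200] max=[0.600,13.200,-8.600] diag=31.805

A = translate([-10.4, 2.2, -14]) cylinder(h=4.2, r=9.8) → bbox [-20.2,-7.6,-14] .. [-0.6,12,-9.8]
B = sphere(r=1.2) → bbox [-1.2,-1.2,-1.2] .. [1.2,1.2,1.2]
lo = A.lo+B.lo = [-20.2-1.2, -7.6-1.2, -14-1.2] = [-21.400,-8.800,-15.200]
hi = A.hi+B.hi = [-0.6+1.2, 12+1.2, -9.8+1.2] = [0.600,13.200,-8.600]
diag = √(22²+22²+6.6²) = √1011.56 = 31.805


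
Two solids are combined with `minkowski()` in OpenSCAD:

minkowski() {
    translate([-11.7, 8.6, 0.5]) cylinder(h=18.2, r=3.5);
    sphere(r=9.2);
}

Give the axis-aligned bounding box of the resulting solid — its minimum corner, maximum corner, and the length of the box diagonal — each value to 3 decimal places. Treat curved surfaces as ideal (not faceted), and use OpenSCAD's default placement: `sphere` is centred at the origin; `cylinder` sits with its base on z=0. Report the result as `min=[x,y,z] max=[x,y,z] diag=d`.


min=[-24.400,-4.100,-8.700] max=[1.000,21.300,27.900] diag=51.282

A = translate([-11.7, 8.6, 0.5]) cylinder(h=18.2, r=3.5) → bbox [-15.2,5.1,0.5] .. [-8.2,12.1,18.7]
B = sphere(r=9.2) → bbox [-9.2,-9.2,-9.2] .. [9.2,9.2,9.2]
lo = A.lo+B.lo = [-15.2-9.2, 5.1-9.2, 0.5-9.2] = [-24.400,-4.100,-8.700]
hi = A.hi+B.hi = [-8.2+9.2, 12.1+9.2, 18.7+9.2] = [1.000,21.300,27.900]
diag = √(25.4²+25.4²+36.6²) = √2629.88 = 51.282


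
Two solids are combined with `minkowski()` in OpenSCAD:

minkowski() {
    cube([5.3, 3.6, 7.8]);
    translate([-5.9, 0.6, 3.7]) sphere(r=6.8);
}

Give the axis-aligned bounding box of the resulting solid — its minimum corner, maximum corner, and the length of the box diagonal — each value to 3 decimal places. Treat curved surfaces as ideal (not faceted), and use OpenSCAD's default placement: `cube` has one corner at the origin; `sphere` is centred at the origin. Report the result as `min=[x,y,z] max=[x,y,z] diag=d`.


A = translate([-5.9, 0.6, 3.7]) sphere(r=6.8) → bbox [-12.7,-6.2,-3.1] .. [0.9,7.4,10.5]
B = cube([5.3, 3.6, 7.8]) → bbox [0,0,0] .. [5.3,3.6,7.8]
lo = A.lo+B.lo = [-12.7+0, -6.2+0, -3.1+0] = [-12.700,-6.200,-3.100]
hi = A.hi+B.hi = [0.9+5.3, 7.4+3.6, 10.5+7.8] = [6.200,11.000,18.300]
diag = √(18.9²+17.2²+21.4²) = √1111.01 = 33.332

min=[-12.700,-6.200,-3.100] max=[6.200,11.000,18.300] diag=33.332


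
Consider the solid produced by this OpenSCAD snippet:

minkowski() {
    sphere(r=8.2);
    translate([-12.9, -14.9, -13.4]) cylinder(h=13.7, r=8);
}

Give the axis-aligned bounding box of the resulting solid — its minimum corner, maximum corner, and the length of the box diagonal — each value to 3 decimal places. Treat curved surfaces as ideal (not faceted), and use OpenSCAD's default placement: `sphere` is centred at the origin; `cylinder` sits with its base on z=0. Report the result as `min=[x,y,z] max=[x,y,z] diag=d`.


min=[-29.100,-31.100,-21.600] max=[3.300,1.300,8.500] diag=54.823

A = translate([-12.9, -14.9, -13.4]) cylinder(h=13.7, r=8) → bbox [-20.9,-22.9,-13.4] .. [-4.9,-6.9,0.3]
B = sphere(r=8.2) → bbox [-8.2,-8.2,-8.2] .. [8.2,8.2,8.2]
lo = A.lo+B.lo = [-20.9-8.2, -22.9-8.2, -13.4-8.2] = [-29.100,-31.100,-21.600]
hi = A.hi+B.hi = [-4.9+8.2, -6.9+8.2, 0.3+8.2] = [3.300,1.300,8.500]
diag = √(32.4²+32.4²+30.1²) = √3005.53 = 54.823


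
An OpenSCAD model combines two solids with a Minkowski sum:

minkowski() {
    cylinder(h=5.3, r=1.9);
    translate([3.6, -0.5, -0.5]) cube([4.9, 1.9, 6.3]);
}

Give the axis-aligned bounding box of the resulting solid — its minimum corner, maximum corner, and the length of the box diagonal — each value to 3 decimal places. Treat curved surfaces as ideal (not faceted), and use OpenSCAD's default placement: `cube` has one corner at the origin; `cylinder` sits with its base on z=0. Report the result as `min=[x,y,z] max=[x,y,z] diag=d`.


A = translate([3.6, -0.5, -0.5]) cube([4.9, 1.9, 6.3]) → bbox [3.6,-0.5,-0.5] .. [8.5,1.4,5.8]
B = cylinder(h=5.3, r=1.9) → bbox [-1.9,-1.9,0] .. [1.9,1.9,5.3]
lo = A.lo+B.lo = [3.6-1.9, -0.5-1.9, -0.5+0] = [1.700,-2.400,-0.500]
hi = A.hi+B.hi = [8.5+1.9, 1.4+1.9, 5.8+5.3] = [10.400,3.300,11.100]
diag = √(8.7²+5.7²+11.6²) = √242.74 = 15.580

min=[1.700,-2.400,-0.500] max=[10.400,3.300,11.100] diag=15.580


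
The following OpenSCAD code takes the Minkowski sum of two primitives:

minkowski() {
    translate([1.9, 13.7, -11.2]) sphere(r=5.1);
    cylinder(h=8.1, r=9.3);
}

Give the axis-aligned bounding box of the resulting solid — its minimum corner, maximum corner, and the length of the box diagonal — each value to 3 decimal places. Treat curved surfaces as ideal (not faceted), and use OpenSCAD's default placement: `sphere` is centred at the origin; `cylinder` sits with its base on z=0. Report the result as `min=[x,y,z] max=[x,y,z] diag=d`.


min=[-12.500,-0.700,-16.300] max=[16.300,28.100,2.000] diag=44.652

A = translate([1.9, 13.7, -11.2]) sphere(r=5.1) → bbox [-3.2,8.6,-16.3] .. [7,18.8,-6.1]
B = cylinder(h=8.1, r=9.3) → bbox [-9.3,-9.3,0] .. [9.3,9.3,8.1]
lo = A.lo+B.lo = [-3.2-9.3, 8.6-9.3, -16.3+0] = [-12.500,-0.700,-16.300]
hi = A.hi+B.hi = [7+9.3, 18.8+9.3, -6.1+8.1] = [16.300,28.100,2.000]
diag = √(28.8²+28.8²+18.3²) = √1993.77 = 44.652


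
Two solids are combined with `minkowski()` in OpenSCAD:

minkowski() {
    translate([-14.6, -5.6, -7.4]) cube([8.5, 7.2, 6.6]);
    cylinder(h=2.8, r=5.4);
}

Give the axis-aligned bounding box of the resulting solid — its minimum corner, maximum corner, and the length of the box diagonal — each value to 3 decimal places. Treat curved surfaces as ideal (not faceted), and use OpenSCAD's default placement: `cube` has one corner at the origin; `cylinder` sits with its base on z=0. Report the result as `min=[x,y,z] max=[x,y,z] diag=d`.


min=[-20.000,-11.000,-7.400] max=[-0.700,7.000,2.000] diag=28.015

A = translate([-14.6, -5.6, -7.4]) cube([8.5, 7.2, 6.6]) → bbox [-14.6,-5.6,-7.4] .. [-6.1,1.6,-0.8]
B = cylinder(h=2.8, r=5.4) → bbox [-5.4,-5.4,0] .. [5.4,5.4,2.8]
lo = A.lo+B.lo = [-14.6-5.4, -5.6-5.4, -7.4+0] = [-20.000,-11.000,-7.400]
hi = A.hi+B.hi = [-6.1+5.4, 1.6+5.4, -0.8+2.8] = [-0.700,7.000,2.000]
diag = √(19.3²+18²+9.4²) = √784.85 = 28.015


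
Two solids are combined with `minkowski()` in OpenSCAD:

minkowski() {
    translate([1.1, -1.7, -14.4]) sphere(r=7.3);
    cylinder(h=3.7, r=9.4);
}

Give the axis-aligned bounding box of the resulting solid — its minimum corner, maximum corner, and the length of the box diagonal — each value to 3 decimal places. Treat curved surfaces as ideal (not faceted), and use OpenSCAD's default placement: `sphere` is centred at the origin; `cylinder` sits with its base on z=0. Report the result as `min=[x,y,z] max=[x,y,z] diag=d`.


A = translate([1.1, -1.7, -14.4]) sphere(r=7.3) → bbox [-6.2,-9,-21.7] .. [8.4,5.6,-7.1]
B = cylinder(h=3.7, r=9.4) → bbox [-9.4,-9.4,0] .. [9.4,9.4,3.7]
lo = A.lo+B.lo = [-6.2-9.4, -9-9.4, -21.7+0] = [-15.600,-18.400,-21.700]
hi = A.hi+B.hi = [8.4+9.4, 5.6+9.4, -7.1+3.7] = [17.800,15.000,-3.400]
diag = √(33.4²+33.4²+18.3²) = √2566.01 = 50.656

min=[-15.600,-18.400,-21.700] max=[17.800,15.000,-3.400] diag=50.656


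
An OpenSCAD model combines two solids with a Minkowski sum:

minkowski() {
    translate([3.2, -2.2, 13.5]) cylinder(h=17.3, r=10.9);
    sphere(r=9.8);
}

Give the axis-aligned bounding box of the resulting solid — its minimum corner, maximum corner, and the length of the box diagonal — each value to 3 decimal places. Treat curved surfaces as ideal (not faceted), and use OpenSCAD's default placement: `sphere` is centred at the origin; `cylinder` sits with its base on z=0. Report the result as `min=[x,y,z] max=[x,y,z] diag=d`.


min=[-17.500,-22.900,3.700] max=[23.900,18.500,40.600] diag=69.206

A = translate([3.2, -2.2, 13.5]) cylinder(h=17.3, r=10.9) → bbox [-7.7,-13.1,13.5] .. [14.1,8.7,30.8]
B = sphere(r=9.8) → bbox [-9.8,-9.8,-9.8] .. [9.8,9.8,9.8]
lo = A.lo+B.lo = [-7.7-9.8, -13.1-9.8, 13.5-9.8] = [-17.500,-22.900,3.700]
hi = A.hi+B.hi = [14.1+9.8, 8.7+9.8, 30.8+9.8] = [23.900,18.500,40.600]
diag = √(41.4²+41.4²+36.9²) = √4789.53 = 69.206


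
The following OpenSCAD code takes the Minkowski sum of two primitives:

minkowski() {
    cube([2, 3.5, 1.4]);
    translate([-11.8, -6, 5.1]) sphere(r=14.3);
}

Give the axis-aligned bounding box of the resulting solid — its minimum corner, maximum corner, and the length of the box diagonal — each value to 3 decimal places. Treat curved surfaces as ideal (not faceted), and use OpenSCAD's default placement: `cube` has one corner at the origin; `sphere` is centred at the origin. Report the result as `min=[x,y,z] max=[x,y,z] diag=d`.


A = translate([-11.8, -6, 5.1]) sphere(r=14.3) → bbox [-26.1,-20.3,-9.2] .. [2.5,8.3,19.4]
B = cube([2, 3.5, 1.4]) → bbox [0,0,0] .. [2,3.5,1.4]
lo = A.lo+B.lo = [-26.1+0, -20.3+0, -9.2+0] = [-26.100,-20.300,-9.200]
hi = A.hi+B.hi = [2.5+2, 8.3+3.5, 19.4+1.4] = [4.500,11.800,20.800]
diag = √(30.6²+32.1²+30²) = √2866.77 = 53.542

min=[-26.100,-20.300,-9.200] max=[4.500,11.800,20.800] diag=53.542


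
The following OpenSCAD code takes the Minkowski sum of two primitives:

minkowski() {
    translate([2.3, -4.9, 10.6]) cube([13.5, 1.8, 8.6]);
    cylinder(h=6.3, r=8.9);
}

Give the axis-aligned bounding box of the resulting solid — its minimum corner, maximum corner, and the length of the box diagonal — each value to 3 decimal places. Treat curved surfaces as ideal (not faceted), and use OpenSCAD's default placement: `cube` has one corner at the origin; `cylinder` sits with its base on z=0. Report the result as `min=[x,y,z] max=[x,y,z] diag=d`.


min=[-6.600,-13.800,10.600] max=[24.700,5.800,25.500] diag=39.823

A = translate([2.3, -4.9, 10.6]) cube([13.5, 1.8, 8.6]) → bbox [2.3,-4.9,10.6] .. [15.8,-3.1,19.2]
B = cylinder(h=6.3, r=8.9) → bbox [-8.9,-8.9,0] .. [8.9,8.9,6.3]
lo = A.lo+B.lo = [2.3-8.9, -4.9-8.9, 10.6+0] = [-6.600,-13.800,10.600]
hi = A.hi+B.hi = [15.8+8.9, -3.1+8.9, 19.2+6.3] = [24.700,5.800,25.500]
diag = √(31.3²+19.6²+14.9²) = √1585.86 = 39.823


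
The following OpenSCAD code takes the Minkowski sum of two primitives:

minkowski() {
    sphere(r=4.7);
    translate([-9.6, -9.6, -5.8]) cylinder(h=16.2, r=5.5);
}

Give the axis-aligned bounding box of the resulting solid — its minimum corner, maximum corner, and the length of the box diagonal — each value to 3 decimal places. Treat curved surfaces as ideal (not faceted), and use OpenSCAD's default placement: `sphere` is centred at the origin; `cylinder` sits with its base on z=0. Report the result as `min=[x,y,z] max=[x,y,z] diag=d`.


A = translate([-9.6, -9.6, -5.8]) cylinder(h=16.2, r=5.5) → bbox [-15.1,-15.1,-5.8] .. [-4.1,-4.1,10.4]
B = sphere(r=4.7) → bbox [-4.7,-4.7,-4.7] .. [4.7,4.7,4.7]
lo = A.lo+B.lo = [-15.1-4.7, -15.1-4.7, -5.8-4.7] = [-19.800,-19.800,-10.500]
hi = A.hi+B.hi = [-4.1+4.7, -4.1+4.7, 10.4+4.7] = [0.600,0.600,15.100]
diag = √(20.4²+20.4²+25.6²) = √1487.68 = 38.570

min=[-19.800,-19.800,-10.500] max=[0.600,0.600,15.100] diag=38.570


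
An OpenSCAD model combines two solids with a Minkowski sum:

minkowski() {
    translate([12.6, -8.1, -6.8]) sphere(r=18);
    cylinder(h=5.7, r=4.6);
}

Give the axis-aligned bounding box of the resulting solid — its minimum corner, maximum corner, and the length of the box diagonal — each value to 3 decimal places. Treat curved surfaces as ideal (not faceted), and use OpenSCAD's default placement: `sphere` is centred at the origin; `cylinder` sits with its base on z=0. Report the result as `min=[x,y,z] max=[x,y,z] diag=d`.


A = translate([12.6, -8.1, -6.8]) sphere(r=18) → bbox [-5.4,-26.1,-24.8] .. [30.6,9.9,11.2]
B = cylinder(h=5.7, r=4.6) → bbox [-4.6,-4.6,0] .. [4.6,4.6,5.7]
lo = A.lo+B.lo = [-5.4-4.6, -26.1-4.6, -24.8+0] = [-10.000,-30.700,-24.800]
hi = A.hi+B.hi = [30.6+4.6, 9.9+4.6, 11.2+5.7] = [35.200,14.500,16.900]
diag = √(45.2²+45.2²+41.7²) = √5824.97 = 76.321

min=[-10.000,-30.700,-24.800] max=[35.200,14.500,16.900] diag=76.321


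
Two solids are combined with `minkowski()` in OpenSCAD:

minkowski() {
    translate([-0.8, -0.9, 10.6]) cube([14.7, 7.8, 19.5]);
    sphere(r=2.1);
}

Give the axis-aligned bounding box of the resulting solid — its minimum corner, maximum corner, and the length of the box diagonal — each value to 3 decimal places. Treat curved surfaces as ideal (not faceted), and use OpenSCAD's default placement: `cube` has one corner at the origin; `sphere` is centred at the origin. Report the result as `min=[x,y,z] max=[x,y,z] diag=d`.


A = translate([-0.8, -0.9, 10.6]) cube([14.7, 7.8, 19.5]) → bbox [-0.8,-0.9,10.6] .. [13.9,6.9,30.1]
B = sphere(r=2.1) → bbox [-2.1,-2.1,-2.1] .. [2.1,2.1,2.1]
lo = A.lo+B.lo = [-0.8-2.1, -0.9-2.1, 10.6-2.1] = [-2.900,-3.000,8.500]
hi = A.hi+B.hi = [13.9+2.1, 6.9+2.1, 30.1+2.1] = [16.000,9.000,32.200]
diag = √(18.9²+12²+23.7²) = √1062.9 = 32.602

min=[-2.900,-3.000,8.500] max=[16.000,9.000,32.200] diag=32.602


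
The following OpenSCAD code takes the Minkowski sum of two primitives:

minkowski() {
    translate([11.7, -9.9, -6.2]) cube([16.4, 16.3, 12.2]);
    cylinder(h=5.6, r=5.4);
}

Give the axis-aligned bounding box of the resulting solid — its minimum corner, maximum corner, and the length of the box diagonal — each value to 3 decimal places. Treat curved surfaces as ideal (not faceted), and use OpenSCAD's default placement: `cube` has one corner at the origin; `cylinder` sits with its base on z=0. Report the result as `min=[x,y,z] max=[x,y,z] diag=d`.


A = translate([11.7, -9.9, -6.2]) cube([16.4, 16.3, 12.2]) → bbox [11.7,-9.9,-6.2] .. [28.1,6.4,6]
B = cylinder(h=5.6, r=5.4) → bbox [-5.4,-5.4,0] .. [5.4,5.4,5.6]
lo = A.lo+B.lo = [11.7-5.4, -9.9-5.4, -6.2+0] = [6.300,-15.300,-6.200]
hi = A.hi+B.hi = [28.1+5.4, 6.4+5.4, 6+5.6] = [33.500,11.800,11.600]
diag = √(27.2²+27.1²+17.8²) = √1791.09 = 42.321

min=[6.300,-15.300,-6.200] max=[33.500,11.800,11.600] diag=42.321


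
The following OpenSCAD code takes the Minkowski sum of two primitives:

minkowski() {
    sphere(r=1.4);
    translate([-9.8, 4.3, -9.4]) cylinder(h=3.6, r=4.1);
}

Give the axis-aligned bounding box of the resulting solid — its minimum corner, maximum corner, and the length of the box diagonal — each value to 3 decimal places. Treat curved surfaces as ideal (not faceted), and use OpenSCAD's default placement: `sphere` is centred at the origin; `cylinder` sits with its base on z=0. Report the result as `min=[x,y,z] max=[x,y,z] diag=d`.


A = translate([-9.8, 4.3, -9.4]) cylinder(h=3.6, r=4.1) → bbox [-13.9,0.2,-9.4] .. [-5.7,8.4,-5.8]
B = sphere(r=1.4) → bbox [-1.4,-1.4,-1.4] .. [1.4,1.4,1.4]
lo = A.lo+B.lo = [-13.9-1.4, 0.2-1.4, -9.4-1.4] = [-15.300,-1.200,-10.800]
hi = A.hi+B.hi = [-5.7+1.4, 8.4+1.4, -5.8+1.4] = [-4.300,9.800,-4.400]
diag = √(11²+11²+6.4²) = √282.96 = 16.821

min=[-15.300,-1.200,-10.800] max=[-4.300,9.800,-4.400] diag=16.821


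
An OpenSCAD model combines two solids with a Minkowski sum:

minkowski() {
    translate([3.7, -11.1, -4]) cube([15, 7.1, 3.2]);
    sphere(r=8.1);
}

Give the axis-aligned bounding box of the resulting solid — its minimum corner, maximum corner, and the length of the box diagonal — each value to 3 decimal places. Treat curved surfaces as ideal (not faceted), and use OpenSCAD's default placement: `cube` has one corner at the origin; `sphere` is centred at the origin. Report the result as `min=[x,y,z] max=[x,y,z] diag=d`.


min=[-4.400,-19.200,-12.100] max=[26.800,4.100,7.300] diag=43.505

A = translate([3.7, -11.1, -4]) cube([15, 7.1, 3.2]) → bbox [3.7,-11.1,-4] .. [18.7,-4,-0.8]
B = sphere(r=8.1) → bbox [-8.1,-8.1,-8.1] .. [8.1,8.1,8.1]
lo = A.lo+B.lo = [3.7-8.1, -11.1-8.1, -4-8.1] = [-4.400,-19.200,-12.100]
hi = A.hi+B.hi = [18.7+8.1, -4+8.1, -0.8+8.1] = [26.800,4.100,7.300]
diag = √(31.2²+23.3²+19.4²) = √1892.69 = 43.505


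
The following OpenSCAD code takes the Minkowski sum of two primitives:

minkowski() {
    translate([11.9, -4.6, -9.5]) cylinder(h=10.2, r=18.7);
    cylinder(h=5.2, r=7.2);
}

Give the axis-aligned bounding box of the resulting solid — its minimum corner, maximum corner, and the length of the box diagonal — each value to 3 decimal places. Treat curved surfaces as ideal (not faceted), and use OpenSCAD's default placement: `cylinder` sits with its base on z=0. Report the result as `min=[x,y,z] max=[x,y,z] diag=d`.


A = translate([11.9, -4.6, -9.5]) cylinder(h=10.2, r=18.7) → bbox [-6.8,-23.3,-9.5] .. [30.6,14.1,0.7]
B = cylinder(h=5.2, r=7.2) → bbox [-7.2,-7.2,0] .. [7.2,7.2,5.2]
lo = A.lo+B.lo = [-6.8-7.2, -23.3-7.2, -9.5+0] = [-14.000,-30.500,-9.500]
hi = A.hi+B.hi = [30.6+7.2, 14.1+7.2, 0.7+5.2] = [37.800,21.300,5.900]
diag = √(51.8²+51.8²+15.4²) = √5603.64 = 74.857

min=[-14.000,-30.500,-9.500] max=[37.800,21.300,5.900] diag=74.857


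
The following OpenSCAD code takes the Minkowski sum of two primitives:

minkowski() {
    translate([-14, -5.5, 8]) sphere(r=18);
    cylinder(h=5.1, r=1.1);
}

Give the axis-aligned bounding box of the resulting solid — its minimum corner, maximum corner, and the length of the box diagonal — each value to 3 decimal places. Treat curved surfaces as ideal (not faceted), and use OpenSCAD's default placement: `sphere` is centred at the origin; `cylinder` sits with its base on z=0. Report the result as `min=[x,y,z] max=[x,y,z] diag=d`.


A = translate([-14, -5.5, 8]) sphere(r=18) → bbox [-32,-23.5,-10] .. [4,12.5,26]
B = cylinder(h=5.1, r=1.1) → bbox [-1.1,-1.1,0] .. [1.1,1.1,5.1]
lo = A.lo+B.lo = [-32-1.1, -23.5-1.1, -10+0] = [-33.100,-24.600,-10.000]
hi = A.hi+B.hi = [4+1.1, 12.5+1.1, 26+5.1] = [5.100,13.600,31.100]
diag = √(38.2²+38.2²+41.1²) = √4607.69 = 67.880

min=[-33.100,-24.600,-10.000] max=[5.100,13.600,31.100] diag=67.880


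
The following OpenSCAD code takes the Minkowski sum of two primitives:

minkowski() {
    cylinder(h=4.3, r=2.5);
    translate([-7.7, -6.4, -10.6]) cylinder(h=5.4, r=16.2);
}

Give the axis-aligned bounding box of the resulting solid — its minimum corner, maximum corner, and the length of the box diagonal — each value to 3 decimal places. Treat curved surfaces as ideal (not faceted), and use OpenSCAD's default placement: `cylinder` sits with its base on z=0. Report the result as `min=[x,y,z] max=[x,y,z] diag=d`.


A = translate([-7.7, -6.4, -10.6]) cylinder(h=5.4, r=16.2) → bbox [-23.9,-22.6,-10.6] .. [8.5,9.8,-5.2]
B = cylinder(h=4.3, r=2.5) → bbox [-2.5,-2.5,0] .. [2.5,2.5,4.3]
lo = A.lo+B.lo = [-23.9-2.5, -22.6-2.5, -10.6+0] = [-26.400,-25.100,-10.600]
hi = A.hi+B.hi = [8.5+2.5, 9.8+2.5, -5.2+4.3] = [11.000,12.300,-0.900]
diag = √(37.4²+37.4²+9.7²) = √2891.61 = 53.774

min=[-26.400,-25.100,-10.600] max=[11.000,12.300,-0.900] diag=53.774


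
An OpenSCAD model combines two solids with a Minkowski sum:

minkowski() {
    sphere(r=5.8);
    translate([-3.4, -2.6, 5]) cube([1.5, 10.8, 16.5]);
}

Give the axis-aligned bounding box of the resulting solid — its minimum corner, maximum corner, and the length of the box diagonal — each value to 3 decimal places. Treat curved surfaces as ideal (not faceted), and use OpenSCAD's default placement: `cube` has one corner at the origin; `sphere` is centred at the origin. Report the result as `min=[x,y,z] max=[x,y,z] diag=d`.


A = translate([-3.4, -2.6, 5]) cube([1.5, 10.8, 16.5]) → bbox [-3.4,-2.6,5] .. [-1.9,8.2,21.5]
B = sphere(r=5.8) → bbox [-5.8,-5.8,-5.8] .. [5.8,5.8,5.8]
lo = A.lo+B.lo = [-3.4-5.8, -2.6-5.8, 5-5.8] = [-9.200,-8.400,-0.800]
hi = A.hi+B.hi = [-1.9+5.8, 8.2+5.8, 21.5+5.8] = [3.900,14.000,27.300]
diag = √(13.1²+22.4²+28.1²) = √1462.98 = 38.249

min=[-9.200,-8.400,-0.800] max=[3.900,14.000,27.300] diag=38.249
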